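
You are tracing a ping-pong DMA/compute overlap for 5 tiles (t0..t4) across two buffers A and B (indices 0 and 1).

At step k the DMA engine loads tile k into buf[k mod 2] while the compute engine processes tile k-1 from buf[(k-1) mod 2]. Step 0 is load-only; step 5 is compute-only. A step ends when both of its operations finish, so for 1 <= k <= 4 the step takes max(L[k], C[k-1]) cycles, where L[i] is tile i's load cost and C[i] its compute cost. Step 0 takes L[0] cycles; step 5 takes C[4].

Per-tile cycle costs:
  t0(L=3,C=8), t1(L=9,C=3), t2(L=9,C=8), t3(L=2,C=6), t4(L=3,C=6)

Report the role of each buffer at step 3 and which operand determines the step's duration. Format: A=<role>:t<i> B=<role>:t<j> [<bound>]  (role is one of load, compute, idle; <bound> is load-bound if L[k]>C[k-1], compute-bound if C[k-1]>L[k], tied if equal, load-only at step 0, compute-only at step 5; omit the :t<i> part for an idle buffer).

step 3: A=compute:t2 B=load:t3 [compute-bound]

step 0: L[0]=3 → dur=3, Σ=3 | A=load:t0 B=idle [load-only]
step 1: L[1]=9 C[0]=8 → dur=9, Σ=12 | A=compute:t0 B=load:t1 [load-bound]
step 2: L[2]=9 C[1]=3 → dur=9, Σ=21 | A=load:t2 B=compute:t1 [load-bound]
step 3: L[3]=2 C[2]=8 → dur=8, Σ=29 | A=compute:t2 B=load:t3 [compute-bound]
step 4: L[4]=3 C[3]=6 → dur=6, Σ=35 | A=load:t4 B=compute:t3 [compute-bound]
step 5: C[4]=6 → dur=6, Σ=41 | A=compute:t4 B=idle [compute-only]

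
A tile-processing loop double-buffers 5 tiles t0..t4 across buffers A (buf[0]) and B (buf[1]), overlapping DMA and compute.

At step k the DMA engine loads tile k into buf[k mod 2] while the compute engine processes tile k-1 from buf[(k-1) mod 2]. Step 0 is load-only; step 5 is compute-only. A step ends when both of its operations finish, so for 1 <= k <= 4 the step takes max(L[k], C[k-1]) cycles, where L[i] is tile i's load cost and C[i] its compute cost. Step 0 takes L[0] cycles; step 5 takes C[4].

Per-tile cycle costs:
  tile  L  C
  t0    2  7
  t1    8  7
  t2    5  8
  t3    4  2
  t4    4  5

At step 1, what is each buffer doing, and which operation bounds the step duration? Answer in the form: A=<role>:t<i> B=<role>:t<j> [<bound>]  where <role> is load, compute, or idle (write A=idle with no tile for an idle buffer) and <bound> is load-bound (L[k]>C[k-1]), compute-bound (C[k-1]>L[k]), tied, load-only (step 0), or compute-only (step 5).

step 0: L[0]=2 → dur=2, Σ=2 | A=load:t0 B=idle [load-only]
step 1: L[1]=8 C[0]=7 → dur=8, Σ=10 | A=compute:t0 B=load:t1 [load-bound]
step 2: L[2]=5 C[1]=7 → dur=7, Σ=17 | A=load:t2 B=compute:t1 [compute-bound]
step 3: L[3]=4 C[2]=8 → dur=8, Σ=25 | A=compute:t2 B=load:t3 [compute-bound]
step 4: L[4]=4 C[3]=2 → dur=4, Σ=29 | A=load:t4 B=compute:t3 [load-bound]
step 5: C[4]=5 → dur=5, Σ=34 | A=compute:t4 B=idle [compute-only]

step 1: A=compute:t0 B=load:t1 [load-bound]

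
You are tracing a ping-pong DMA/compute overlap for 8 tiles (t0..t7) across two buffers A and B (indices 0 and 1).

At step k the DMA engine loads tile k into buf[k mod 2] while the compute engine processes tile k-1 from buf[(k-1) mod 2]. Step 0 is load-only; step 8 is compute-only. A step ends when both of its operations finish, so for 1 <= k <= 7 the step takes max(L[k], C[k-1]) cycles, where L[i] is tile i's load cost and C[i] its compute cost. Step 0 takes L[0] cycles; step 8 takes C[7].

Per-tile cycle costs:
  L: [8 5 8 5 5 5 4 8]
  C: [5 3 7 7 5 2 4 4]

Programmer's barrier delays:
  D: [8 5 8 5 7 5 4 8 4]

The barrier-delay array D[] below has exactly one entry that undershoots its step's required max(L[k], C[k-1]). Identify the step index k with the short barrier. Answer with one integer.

k=0 barrier L[0]=8→8c, D[0]=8 ok
k=1 barrier max(L[1]=5,C[0]=5)→5c, D[1]=5 ok
k=2 barrier max(L[2]=8,C[1]=3)→8c, D[2]=8 ok
k=3 barrier max(L[3]=5,C[2]=7)→7c, D[3]=5 SHORT
k=4 barrier max(L[4]=5,C[3]=7)→7c, D[4]=7 ok
k=5 barrier max(L[5]=5,C[4]=5)→5c, D[5]=5 ok
k=6 barrier max(L[6]=4,C[5]=2)→4c, D[6]=4 ok
k=7 barrier max(L[7]=8,C[6]=4)→8c, D[7]=8 ok
k=8 barrier C[7]=4→4c, D[8]=4 ok

hazard at step 3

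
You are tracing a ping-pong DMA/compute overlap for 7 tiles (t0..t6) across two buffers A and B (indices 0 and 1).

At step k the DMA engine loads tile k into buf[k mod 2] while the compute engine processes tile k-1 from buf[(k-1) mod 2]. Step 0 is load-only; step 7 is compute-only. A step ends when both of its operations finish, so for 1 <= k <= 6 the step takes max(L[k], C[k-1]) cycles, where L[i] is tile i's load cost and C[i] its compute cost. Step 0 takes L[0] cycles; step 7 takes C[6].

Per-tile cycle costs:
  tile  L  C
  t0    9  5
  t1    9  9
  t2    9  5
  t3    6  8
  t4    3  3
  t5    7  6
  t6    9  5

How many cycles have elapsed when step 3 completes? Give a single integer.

end_cycle[3] = 33

  0. 9=9c; end=9; A:t0 B:-
  1. max(9,5)=9c; end=18; A:t0 B:t1
  2. max(9,9)=9c; end=27; A:t2 B:t1
  3. max(6,5)=6c; end=33; A:t2 B:t3
  4. max(3,8)=8c; end=41; A:t4 B:t3
  5. max(7,3)=7c; end=48; A:t4 B:t5
  6. max(9,6)=9c; end=57; A:t6 B:t5
  7. 5=5c; end=62; A:t6 B:t5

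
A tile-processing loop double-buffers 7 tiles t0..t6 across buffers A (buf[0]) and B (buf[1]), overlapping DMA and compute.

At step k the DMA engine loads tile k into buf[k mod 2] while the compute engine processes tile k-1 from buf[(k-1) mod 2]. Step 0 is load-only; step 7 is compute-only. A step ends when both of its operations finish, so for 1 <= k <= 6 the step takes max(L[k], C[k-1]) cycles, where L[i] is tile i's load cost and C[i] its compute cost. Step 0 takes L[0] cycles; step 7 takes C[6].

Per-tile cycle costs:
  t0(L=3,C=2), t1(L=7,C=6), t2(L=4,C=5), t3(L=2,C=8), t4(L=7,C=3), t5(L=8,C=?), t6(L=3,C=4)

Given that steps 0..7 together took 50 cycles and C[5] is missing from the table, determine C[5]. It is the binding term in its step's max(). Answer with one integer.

C[5] = 9

step 0 | dur = L[0]=3 = 3
step 1 | dur = max(L[1]=7, C[0]=2) = 7
step 2 | dur = max(L[2]=4, C[1]=6) = 6
step 3 | dur = max(L[3]=2, C[2]=5) = 5
step 4 | dur = max(L[4]=7, C[3]=8) = 8
step 5 | dur = max(L[5]=8, C[4]=3) = 8
step 6 | dur = max(L[6]=3, C[5]=?) = C[5]  (unknown; binding)
step 7 | dur = C[6]=4 = 4
sum of known step durations = 41
dur[6] = total - known = 50 - 41 = 9
C[5] is the binding max in step 6, so C[5] = dur[6] = 9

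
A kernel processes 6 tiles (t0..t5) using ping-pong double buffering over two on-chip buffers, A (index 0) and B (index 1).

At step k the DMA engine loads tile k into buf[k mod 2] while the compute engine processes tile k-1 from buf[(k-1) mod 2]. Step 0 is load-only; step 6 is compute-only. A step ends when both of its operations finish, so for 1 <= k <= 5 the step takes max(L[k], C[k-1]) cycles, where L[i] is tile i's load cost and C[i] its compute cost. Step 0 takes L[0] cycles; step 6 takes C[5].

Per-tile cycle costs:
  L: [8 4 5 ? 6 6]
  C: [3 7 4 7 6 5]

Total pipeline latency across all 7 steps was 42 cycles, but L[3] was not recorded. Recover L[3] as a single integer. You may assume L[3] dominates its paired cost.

step 0 | dur = L[0]=8 = 8
step 1 | dur = max(L[1]=4, C[0]=3) = 4
step 2 | dur = max(L[2]=5, C[1]=7) = 7
step 3 | dur = max(L[3]=?, C[2]=4) = L[3]  (unknown; binding)
step 4 | dur = max(L[4]=6, C[3]=7) = 7
step 5 | dur = max(L[5]=6, C[4]=6) = 6
step 6 | dur = C[5]=5 = 5
sum of known step durations = 37
dur[3] = total - known = 42 - 37 = 5
L[3] is the binding max in step 3, so L[3] = dur[3] = 5

L[3] = 5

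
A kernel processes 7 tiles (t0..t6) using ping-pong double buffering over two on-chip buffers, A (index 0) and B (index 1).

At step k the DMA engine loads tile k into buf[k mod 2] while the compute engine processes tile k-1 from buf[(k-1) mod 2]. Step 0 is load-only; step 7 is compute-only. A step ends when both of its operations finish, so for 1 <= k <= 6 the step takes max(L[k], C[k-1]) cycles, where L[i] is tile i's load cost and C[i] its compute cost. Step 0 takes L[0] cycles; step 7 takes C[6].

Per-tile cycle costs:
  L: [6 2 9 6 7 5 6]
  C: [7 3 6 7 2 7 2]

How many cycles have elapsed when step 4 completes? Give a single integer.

end_cycle[4] = 35

step 0: L[0]=6 → dur=6, Σ=6 | A=load:t0 B=idle [load-only]
step 1: L[1]=2 C[0]=7 → dur=7, Σ=13 | A=compute:t0 B=load:t1 [compute-bound]
step 2: L[2]=9 C[1]=3 → dur=9, Σ=22 | A=load:t2 B=compute:t1 [load-bound]
step 3: L[3]=6 C[2]=6 → dur=6, Σ=28 | A=compute:t2 B=load:t3 [tied]
step 4: L[4]=7 C[3]=7 → dur=7, Σ=35 | A=load:t4 B=compute:t3 [tied]
step 5: L[5]=5 C[4]=2 → dur=5, Σ=40 | A=compute:t4 B=load:t5 [load-bound]
step 6: L[6]=6 C[5]=7 → dur=7, Σ=47 | A=load:t6 B=compute:t5 [compute-bound]
step 7: C[6]=2 → dur=2, Σ=49 | A=compute:t6 B=idle [compute-only]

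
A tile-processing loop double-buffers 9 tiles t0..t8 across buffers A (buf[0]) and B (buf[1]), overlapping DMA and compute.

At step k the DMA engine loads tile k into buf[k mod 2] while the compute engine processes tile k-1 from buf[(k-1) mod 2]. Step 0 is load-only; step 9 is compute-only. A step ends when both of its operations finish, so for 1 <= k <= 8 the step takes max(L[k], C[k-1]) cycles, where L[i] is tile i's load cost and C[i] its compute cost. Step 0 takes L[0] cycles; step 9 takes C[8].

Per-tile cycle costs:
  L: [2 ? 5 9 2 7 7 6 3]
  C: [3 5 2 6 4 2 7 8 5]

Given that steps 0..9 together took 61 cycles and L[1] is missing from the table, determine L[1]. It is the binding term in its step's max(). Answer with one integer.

step 0 → dur = L[0]=2 = 2
step 1 → dur = max(L[1]=?, C[0]=3) = L[1]  (unknown; binding)
step 2 → dur = max(L[2]=5, C[1]=5) = 5
step 3 → dur = max(L[3]=9, C[2]=2) = 9
step 4 → dur = max(L[4]=2, C[3]=6) = 6
step 5 → dur = max(L[5]=7, C[4]=4) = 7
step 6 → dur = max(L[6]=7, C[5]=2) = 7
step 7 → dur = max(L[7]=6, C[6]=7) = 7
step 8 → dur = max(L[8]=3, C[7]=8) = 8
step 9 → dur = C[8]=5 = 5
sum of known step durations = 56
dur[1] = total - known = 61 - 56 = 5
L[1] is the binding max in step 1, so L[1] = dur[1] = 5

L[1] = 5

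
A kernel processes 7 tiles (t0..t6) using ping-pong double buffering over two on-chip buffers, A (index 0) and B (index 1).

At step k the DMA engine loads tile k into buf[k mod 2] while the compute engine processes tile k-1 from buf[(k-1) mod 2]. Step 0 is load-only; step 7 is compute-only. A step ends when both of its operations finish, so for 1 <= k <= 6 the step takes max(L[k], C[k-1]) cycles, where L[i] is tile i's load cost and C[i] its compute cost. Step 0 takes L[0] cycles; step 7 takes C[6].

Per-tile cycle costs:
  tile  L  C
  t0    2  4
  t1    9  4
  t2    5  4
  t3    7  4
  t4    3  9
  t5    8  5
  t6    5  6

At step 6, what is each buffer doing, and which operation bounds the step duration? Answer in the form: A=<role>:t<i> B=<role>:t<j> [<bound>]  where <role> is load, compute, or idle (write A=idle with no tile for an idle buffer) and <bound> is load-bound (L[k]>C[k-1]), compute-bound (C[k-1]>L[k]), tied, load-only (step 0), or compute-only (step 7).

  0. 2=2c; end=2; A:t0 B:-
  1. max(9,4)=9c; end=11; A:t0 B:t1
  2. max(5,4)=5c; end=16; A:t2 B:t1
  3. max(7,4)=7c; end=23; A:t2 B:t3
  4. max(3,4)=4c; end=27; A:t4 B:t3
  5. max(8,9)=9c; end=36; A:t4 B:t5
  6. max(5,5)=5c; end=41; A:t6 B:t5
  7. 6=6c; end=47; A:t6 B:t5

step 6: A=load:t6 B=compute:t5 [tied]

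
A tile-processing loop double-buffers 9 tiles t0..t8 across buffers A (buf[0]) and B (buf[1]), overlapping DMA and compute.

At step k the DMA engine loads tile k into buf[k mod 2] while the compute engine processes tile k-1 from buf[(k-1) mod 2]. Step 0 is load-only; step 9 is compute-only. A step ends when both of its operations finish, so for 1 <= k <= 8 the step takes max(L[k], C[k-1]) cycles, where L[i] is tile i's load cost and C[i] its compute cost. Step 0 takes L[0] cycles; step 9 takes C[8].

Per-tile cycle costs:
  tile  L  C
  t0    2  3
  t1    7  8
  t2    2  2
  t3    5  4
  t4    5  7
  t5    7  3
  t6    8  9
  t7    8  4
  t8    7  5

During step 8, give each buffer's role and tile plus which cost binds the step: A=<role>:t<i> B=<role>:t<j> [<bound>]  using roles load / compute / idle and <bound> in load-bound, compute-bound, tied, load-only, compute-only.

  0. 2=2c; end=2; A:t0 B:-
  1. max(7,3)=7c; end=9; A:t0 B:t1
  2. max(2,8)=8c; end=17; A:t2 B:t1
  3. max(5,2)=5c; end=22; A:t2 B:t3
  4. max(5,4)=5c; end=27; A:t4 B:t3
  5. max(7,7)=7c; end=34; A:t4 B:t5
  6. max(8,3)=8c; end=42; A:t6 B:t5
  7. max(8,9)=9c; end=51; A:t6 B:t7
  8. max(7,4)=7c; end=58; A:t8 B:t7
  9. 5=5c; end=63; A:t8 B:t7

step 8: A=load:t8 B=compute:t7 [load-bound]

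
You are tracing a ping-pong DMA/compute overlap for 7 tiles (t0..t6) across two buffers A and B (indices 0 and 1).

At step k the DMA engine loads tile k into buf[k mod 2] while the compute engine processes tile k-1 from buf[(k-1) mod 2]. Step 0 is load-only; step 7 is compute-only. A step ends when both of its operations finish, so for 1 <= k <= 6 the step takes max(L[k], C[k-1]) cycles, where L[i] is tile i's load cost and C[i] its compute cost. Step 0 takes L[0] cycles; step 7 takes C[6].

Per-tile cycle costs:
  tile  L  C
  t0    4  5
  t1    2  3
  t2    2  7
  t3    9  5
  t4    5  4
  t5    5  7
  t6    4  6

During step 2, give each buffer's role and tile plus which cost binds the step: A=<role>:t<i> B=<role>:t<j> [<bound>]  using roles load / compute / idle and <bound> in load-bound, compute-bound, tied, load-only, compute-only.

step 0: L[0]=4 → dur=4, Σ=4 | A=load:t0 B=idle [load-only]
step 1: L[1]=2 C[0]=5 → dur=5, Σ=9 | A=compute:t0 B=load:t1 [compute-bound]
step 2: L[2]=2 C[1]=3 → dur=3, Σ=12 | A=load:t2 B=compute:t1 [compute-bound]
step 3: L[3]=9 C[2]=7 → dur=9, Σ=21 | A=compute:t2 B=load:t3 [load-bound]
step 4: L[4]=5 C[3]=5 → dur=5, Σ=26 | A=load:t4 B=compute:t3 [tied]
step 5: L[5]=5 C[4]=4 → dur=5, Σ=31 | A=compute:t4 B=load:t5 [load-bound]
step 6: L[6]=4 C[5]=7 → dur=7, Σ=38 | A=load:t6 B=compute:t5 [compute-bound]
step 7: C[6]=6 → dur=6, Σ=44 | A=compute:t6 B=idle [compute-only]

step 2: A=load:t2 B=compute:t1 [compute-bound]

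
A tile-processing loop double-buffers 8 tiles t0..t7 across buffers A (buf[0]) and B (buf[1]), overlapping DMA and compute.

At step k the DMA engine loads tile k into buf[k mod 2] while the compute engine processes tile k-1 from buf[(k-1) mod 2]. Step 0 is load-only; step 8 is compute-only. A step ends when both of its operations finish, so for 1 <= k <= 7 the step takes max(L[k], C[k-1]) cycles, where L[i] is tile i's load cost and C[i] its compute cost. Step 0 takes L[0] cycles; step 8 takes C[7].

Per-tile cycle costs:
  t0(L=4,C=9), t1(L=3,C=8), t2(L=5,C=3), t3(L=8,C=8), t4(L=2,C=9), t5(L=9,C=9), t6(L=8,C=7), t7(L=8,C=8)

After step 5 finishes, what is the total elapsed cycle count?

  0. 4=4c; end=4; A:t0 B:-
  1. max(3,9)=9c; end=13; A:t0 B:t1
  2. max(5,8)=8c; end=21; A:t2 B:t1
  3. max(8,3)=8c; end=29; A:t2 B:t3
  4. max(2,8)=8c; end=37; A:t4 B:t3
  5. max(9,9)=9c; end=46; A:t4 B:t5
  6. max(8,9)=9c; end=55; A:t6 B:t5
  7. max(8,7)=8c; end=63; A:t6 B:t7
  8. 8=8c; end=71; A:t6 B:t7

end_cycle[5] = 46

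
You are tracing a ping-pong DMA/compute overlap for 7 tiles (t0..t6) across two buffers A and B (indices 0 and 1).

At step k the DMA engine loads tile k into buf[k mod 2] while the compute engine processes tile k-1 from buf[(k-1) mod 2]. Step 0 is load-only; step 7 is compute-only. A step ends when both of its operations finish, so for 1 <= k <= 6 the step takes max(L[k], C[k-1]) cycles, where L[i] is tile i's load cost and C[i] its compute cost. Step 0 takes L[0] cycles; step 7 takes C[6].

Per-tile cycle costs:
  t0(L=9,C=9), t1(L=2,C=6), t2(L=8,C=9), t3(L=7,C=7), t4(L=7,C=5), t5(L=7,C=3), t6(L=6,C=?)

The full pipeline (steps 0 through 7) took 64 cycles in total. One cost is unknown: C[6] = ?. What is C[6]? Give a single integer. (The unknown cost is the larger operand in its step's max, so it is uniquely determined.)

C[6] = 9

step 0: dur = L[0]=9 = 9
step 1: dur = max(L[1]=2, C[0]=9) = 9
step 2: dur = max(L[2]=8, C[1]=6) = 8
step 3: dur = max(L[3]=7, C[2]=9) = 9
step 4: dur = max(L[4]=7, C[3]=7) = 7
step 5: dur = max(L[5]=7, C[4]=5) = 7
step 6: dur = max(L[6]=6, C[5]=3) = 6
step 7: dur = C[6]=? = C[6]  (unknown; binding)
sum of known step durations = 55
dur[7] = total - known = 64 - 55 = 9
C[6] is the binding max in step 7, so C[6] = dur[7] = 9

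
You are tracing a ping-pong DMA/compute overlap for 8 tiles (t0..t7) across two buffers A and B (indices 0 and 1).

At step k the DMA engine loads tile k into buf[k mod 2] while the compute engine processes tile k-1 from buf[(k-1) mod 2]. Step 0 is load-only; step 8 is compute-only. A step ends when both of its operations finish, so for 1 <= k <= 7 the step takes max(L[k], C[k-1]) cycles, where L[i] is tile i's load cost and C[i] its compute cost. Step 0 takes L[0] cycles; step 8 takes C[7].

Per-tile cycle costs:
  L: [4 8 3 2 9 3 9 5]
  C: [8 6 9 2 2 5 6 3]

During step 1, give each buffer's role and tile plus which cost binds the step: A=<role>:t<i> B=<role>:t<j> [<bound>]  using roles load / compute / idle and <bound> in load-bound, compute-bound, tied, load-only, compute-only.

step 1: A=compute:t0 B=load:t1 [tied]

  0. 4=4c; end=4; A:t0 B:-
  1. max(8,8)=8c; end=12; A:t0 B:t1
  2. max(3,6)=6c; end=18; A:t2 B:t1
  3. max(2,9)=9c; end=27; A:t2 B:t3
  4. max(9,2)=9c; end=36; A:t4 B:t3
  5. max(3,2)=3c; end=39; A:t4 B:t5
  6. max(9,5)=9c; end=48; A:t6 B:t5
  7. max(5,6)=6c; end=54; A:t6 B:t7
  8. 3=3c; end=57; A:t6 B:t7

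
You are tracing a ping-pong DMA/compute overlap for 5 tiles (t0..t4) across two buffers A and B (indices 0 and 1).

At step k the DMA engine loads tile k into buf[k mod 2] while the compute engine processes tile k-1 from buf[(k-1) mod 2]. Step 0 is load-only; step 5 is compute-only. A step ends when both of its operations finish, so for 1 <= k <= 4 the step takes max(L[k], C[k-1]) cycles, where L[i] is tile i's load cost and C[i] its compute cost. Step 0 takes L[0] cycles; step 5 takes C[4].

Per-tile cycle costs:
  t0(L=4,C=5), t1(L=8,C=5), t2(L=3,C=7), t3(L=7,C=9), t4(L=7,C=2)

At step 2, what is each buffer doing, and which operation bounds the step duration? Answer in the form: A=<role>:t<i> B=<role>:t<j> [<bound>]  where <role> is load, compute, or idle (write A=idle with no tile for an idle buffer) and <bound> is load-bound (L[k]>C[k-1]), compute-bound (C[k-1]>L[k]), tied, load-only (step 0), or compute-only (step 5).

step 2: A=load:t2 B=compute:t1 [compute-bound]

k=0 load=t0/4c comp=- wait=4 total=4
k=1 load=t1/8c comp=t0/5c wait=8 total=12
k=2 load=t2/3c comp=t1/5c wait=5 total=17
k=3 load=t3/7c comp=t2/7c wait=7 total=24
k=4 load=t4/7c comp=t3/9c wait=9 total=33
k=5 load=- comp=t4/2c wait=2 total=35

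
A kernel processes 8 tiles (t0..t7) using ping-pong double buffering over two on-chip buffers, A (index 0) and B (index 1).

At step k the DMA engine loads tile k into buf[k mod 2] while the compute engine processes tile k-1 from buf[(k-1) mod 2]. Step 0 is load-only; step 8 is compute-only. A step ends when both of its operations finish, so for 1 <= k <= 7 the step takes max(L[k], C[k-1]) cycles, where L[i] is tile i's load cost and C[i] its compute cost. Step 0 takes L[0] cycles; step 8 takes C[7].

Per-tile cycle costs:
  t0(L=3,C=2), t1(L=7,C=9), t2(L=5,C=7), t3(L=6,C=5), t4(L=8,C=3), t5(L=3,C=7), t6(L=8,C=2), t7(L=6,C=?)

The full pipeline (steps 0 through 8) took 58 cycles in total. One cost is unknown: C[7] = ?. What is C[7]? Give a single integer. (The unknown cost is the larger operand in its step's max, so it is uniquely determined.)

step 0 | dur = L[0]=3 = 3
step 1 | dur = max(L[1]=7, C[0]=2) = 7
step 2 | dur = max(L[2]=5, C[1]=9) = 9
step 3 | dur = max(L[3]=6, C[2]=7) = 7
step 4 | dur = max(L[4]=8, C[3]=5) = 8
step 5 | dur = max(L[5]=3, C[4]=3) = 3
step 6 | dur = max(L[6]=8, C[5]=7) = 8
step 7 | dur = max(L[7]=6, C[6]=2) = 6
step 8 | dur = C[7]=? = C[7]  (unknown; binding)
sum of known step durations = 51
dur[8] = total - known = 58 - 51 = 7
C[7] is the binding max in step 8, so C[7] = dur[8] = 7

C[7] = 7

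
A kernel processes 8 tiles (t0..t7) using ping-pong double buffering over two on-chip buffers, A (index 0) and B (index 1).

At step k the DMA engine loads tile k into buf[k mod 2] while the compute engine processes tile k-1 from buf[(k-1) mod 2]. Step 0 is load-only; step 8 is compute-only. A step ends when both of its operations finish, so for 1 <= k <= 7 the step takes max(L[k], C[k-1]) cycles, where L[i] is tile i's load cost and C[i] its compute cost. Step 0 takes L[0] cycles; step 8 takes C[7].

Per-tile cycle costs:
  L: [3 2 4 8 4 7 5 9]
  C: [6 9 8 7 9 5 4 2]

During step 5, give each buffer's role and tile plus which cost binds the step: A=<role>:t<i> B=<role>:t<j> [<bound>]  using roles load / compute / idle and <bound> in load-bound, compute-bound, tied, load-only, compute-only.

step 5: A=compute:t4 B=load:t5 [compute-bound]

step 0: L[0]=3 → dur=3, Σ=3 | A=load:t0 B=idle [load-only]
step 1: L[1]=2 C[0]=6 → dur=6, Σ=9 | A=compute:t0 B=load:t1 [compute-bound]
step 2: L[2]=4 C[1]=9 → dur=9, Σ=18 | A=load:t2 B=compute:t1 [compute-bound]
step 3: L[3]=8 C[2]=8 → dur=8, Σ=26 | A=compute:t2 B=load:t3 [tied]
step 4: L[4]=4 C[3]=7 → dur=7, Σ=33 | A=load:t4 B=compute:t3 [compute-bound]
step 5: L[5]=7 C[4]=9 → dur=9, Σ=42 | A=compute:t4 B=load:t5 [compute-bound]
step 6: L[6]=5 C[5]=5 → dur=5, Σ=47 | A=load:t6 B=compute:t5 [tied]
step 7: L[7]=9 C[6]=4 → dur=9, Σ=56 | A=compute:t6 B=load:t7 [load-bound]
step 8: C[7]=2 → dur=2, Σ=58 | A=idle B=compute:t7 [compute-only]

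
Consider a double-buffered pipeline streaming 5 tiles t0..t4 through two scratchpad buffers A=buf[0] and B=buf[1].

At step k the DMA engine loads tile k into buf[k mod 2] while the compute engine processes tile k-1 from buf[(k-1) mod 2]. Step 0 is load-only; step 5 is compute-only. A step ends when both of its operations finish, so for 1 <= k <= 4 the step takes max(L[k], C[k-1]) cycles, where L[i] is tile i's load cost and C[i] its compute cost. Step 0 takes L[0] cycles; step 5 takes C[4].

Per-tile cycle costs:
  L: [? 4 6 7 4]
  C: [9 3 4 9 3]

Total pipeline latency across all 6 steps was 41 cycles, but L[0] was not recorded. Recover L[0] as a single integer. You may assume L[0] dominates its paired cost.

step 0: dur = L[0]=? = L[0]  (unknown; binding)
step 1: dur = max(L[1]=4, C[0]=9) = 9
step 2: dur = max(L[2]=6, C[1]=3) = 6
step 3: dur = max(L[3]=7, C[2]=4) = 7
step 4: dur = max(L[4]=4, C[3]=9) = 9
step 5: dur = C[4]=3 = 3
sum of known step durations = 34
dur[0] = total - known = 41 - 34 = 7
L[0] is the binding max in step 0, so L[0] = dur[0] = 7

L[0] = 7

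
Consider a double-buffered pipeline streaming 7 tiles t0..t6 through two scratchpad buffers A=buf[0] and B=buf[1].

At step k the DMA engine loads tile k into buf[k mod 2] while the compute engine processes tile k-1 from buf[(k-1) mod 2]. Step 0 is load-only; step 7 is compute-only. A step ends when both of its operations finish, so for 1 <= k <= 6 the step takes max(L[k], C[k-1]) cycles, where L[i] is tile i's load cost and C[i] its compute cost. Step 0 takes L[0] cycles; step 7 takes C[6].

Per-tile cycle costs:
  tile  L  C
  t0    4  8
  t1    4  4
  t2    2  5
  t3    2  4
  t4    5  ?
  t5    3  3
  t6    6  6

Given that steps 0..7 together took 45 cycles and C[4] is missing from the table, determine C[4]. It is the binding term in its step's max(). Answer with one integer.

C[4] = 7

step 0: dur = L[0]=4 = 4
step 1: dur = max(L[1]=4, C[0]=8) = 8
step 2: dur = max(L[2]=2, C[1]=4) = 4
step 3: dur = max(L[3]=2, C[2]=5) = 5
step 4: dur = max(L[4]=5, C[3]=4) = 5
step 5: dur = max(L[5]=3, C[4]=?) = C[4]  (unknown; binding)
step 6: dur = max(L[6]=6, C[5]=3) = 6
step 7: dur = C[6]=6 = 6
sum of known step durations = 38
dur[5] = total - known = 45 - 38 = 7
C[4] is the binding max in step 5, so C[4] = dur[5] = 7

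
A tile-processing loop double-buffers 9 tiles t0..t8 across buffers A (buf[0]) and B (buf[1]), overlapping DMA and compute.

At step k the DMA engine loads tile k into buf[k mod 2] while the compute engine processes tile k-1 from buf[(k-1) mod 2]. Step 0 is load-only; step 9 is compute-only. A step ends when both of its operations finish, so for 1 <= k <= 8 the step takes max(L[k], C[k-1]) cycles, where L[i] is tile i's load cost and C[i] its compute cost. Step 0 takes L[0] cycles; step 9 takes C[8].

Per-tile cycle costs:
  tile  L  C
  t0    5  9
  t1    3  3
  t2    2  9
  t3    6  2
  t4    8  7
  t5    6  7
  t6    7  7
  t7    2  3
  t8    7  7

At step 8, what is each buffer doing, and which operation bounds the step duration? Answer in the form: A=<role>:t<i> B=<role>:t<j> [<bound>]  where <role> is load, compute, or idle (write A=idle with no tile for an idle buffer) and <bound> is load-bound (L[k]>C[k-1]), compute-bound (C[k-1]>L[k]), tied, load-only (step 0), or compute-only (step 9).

step 8: A=load:t8 B=compute:t7 [load-bound]

[0] DMA t0→A (5c) ∥ CU idle ⇒ 5c, clock 5
[1] DMA t1→B (3c) ∥ CU A:t0 (9c) ⇒ 9c, clock 14
[2] DMA t2→A (2c) ∥ CU B:t1 (3c) ⇒ 3c, clock 17
[3] DMA t3→B (6c) ∥ CU A:t2 (9c) ⇒ 9c, clock 26
[4] DMA t4→A (8c) ∥ CU B:t3 (2c) ⇒ 8c, clock 34
[5] DMA t5→B (6c) ∥ CU A:t4 (7c) ⇒ 7c, clock 41
[6] DMA t6→A (7c) ∥ CU B:t5 (7c) ⇒ 7c, clock 48
[7] DMA t7→B (2c) ∥ CU A:t6 (7c) ⇒ 7c, clock 55
[8] DMA t8→A (7c) ∥ CU B:t7 (3c) ⇒ 7c, clock 62
[9] DMA idle ∥ CU A:t8 (7c) ⇒ 7c, clock 69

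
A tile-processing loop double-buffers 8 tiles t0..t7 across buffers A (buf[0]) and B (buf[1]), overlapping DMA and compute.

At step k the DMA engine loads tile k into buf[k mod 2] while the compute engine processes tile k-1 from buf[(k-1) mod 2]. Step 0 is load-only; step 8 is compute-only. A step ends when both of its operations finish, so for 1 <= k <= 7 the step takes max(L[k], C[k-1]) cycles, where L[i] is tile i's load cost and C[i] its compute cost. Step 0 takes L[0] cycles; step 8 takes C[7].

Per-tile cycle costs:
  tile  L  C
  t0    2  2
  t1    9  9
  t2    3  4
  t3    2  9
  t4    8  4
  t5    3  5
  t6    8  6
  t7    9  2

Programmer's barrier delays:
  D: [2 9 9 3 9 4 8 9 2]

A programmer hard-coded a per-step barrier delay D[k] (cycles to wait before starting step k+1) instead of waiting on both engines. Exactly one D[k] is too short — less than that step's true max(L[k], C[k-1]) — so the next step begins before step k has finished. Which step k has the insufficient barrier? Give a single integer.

hazard at step 3

[0] required=L[0]=2=2 vs D=2 ok
[1] required=max(L[1]=9,C[0]=2)=9 vs D=9 ok
[2] required=max(L[2]=3,C[1]=9)=9 vs D=9 ok
[3] required=max(L[3]=2,C[2]=4)=4 vs D=3 SHORT
[4] required=max(L[4]=8,C[3]=9)=9 vs D=9 ok
[5] required=max(L[5]=3,C[4]=4)=4 vs D=4 ok
[6] required=max(L[6]=8,C[5]=5)=8 vs D=8 ok
[7] required=max(L[7]=9,C[6]=6)=9 vs D=9 ok
[8] required=C[7]=2=2 vs D=2 ok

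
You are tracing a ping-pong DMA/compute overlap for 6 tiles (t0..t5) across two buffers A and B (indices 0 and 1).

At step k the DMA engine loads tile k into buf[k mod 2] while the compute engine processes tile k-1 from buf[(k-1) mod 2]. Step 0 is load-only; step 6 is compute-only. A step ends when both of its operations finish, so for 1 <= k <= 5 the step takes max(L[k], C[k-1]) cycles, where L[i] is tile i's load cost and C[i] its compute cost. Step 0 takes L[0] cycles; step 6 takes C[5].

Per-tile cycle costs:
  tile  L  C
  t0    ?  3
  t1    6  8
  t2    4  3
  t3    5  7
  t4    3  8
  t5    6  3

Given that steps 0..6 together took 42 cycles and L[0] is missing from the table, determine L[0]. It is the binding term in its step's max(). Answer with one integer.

L[0] = 5

step 0: dur = L[0]=? = L[0]  (unknown; binding)
step 1: dur = max(L[1]=6, C[0]=3) = 6
step 2: dur = max(L[2]=4, C[1]=8) = 8
step 3: dur = max(L[3]=5, C[2]=3) = 5
step 4: dur = max(L[4]=3, C[3]=7) = 7
step 5: dur = max(L[5]=6, C[4]=8) = 8
step 6: dur = C[5]=3 = 3
sum of known step durations = 37
dur[0] = total - known = 42 - 37 = 5
L[0] is the binding max in step 0, so L[0] = dur[0] = 5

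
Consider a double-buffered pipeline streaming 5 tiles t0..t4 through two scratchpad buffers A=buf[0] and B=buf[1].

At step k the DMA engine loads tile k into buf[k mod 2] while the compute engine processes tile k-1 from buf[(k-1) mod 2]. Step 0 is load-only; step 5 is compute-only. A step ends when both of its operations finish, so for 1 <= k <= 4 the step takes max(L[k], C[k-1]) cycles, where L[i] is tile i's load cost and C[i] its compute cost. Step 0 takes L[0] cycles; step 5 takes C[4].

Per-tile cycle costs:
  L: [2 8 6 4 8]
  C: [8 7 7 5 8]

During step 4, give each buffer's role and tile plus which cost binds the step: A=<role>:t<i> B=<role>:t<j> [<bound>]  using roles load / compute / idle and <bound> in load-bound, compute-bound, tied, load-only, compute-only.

  0. 2=2c; end=2; A:t0 B:-
  1. max(8,8)=8c; end=10; A:t0 B:t1
  2. max(6,7)=7c; end=17; A:t2 B:t1
  3. max(4,7)=7c; end=24; A:t2 B:t3
  4. max(8,5)=8c; end=32; A:t4 B:t3
  5. 8=8c; end=40; A:t4 B:t3

step 4: A=load:t4 B=compute:t3 [load-bound]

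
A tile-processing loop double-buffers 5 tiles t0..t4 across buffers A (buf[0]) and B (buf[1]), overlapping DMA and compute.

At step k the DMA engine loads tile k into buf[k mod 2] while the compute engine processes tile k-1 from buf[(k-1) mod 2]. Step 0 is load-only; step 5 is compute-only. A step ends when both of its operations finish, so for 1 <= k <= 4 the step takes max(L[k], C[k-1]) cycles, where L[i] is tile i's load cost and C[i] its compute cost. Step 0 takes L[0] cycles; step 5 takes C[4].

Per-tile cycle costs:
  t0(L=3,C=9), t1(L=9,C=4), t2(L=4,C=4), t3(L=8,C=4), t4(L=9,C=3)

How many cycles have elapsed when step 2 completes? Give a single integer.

step 0: L[0]=3 → dur=3, Σ=3 | A=load:t0 B=idle [load-only]
step 1: L[1]=9 C[0]=9 → dur=9, Σ=12 | A=compute:t0 B=load:t1 [tied]
step 2: L[2]=4 C[1]=4 → dur=4, Σ=16 | A=load:t2 B=compute:t1 [tied]
step 3: L[3]=8 C[2]=4 → dur=8, Σ=24 | A=compute:t2 B=load:t3 [load-bound]
step 4: L[4]=9 C[3]=4 → dur=9, Σ=33 | A=load:t4 B=compute:t3 [load-bound]
step 5: C[4]=3 → dur=3, Σ=36 | A=compute:t4 B=idle [compute-only]

end_cycle[2] = 16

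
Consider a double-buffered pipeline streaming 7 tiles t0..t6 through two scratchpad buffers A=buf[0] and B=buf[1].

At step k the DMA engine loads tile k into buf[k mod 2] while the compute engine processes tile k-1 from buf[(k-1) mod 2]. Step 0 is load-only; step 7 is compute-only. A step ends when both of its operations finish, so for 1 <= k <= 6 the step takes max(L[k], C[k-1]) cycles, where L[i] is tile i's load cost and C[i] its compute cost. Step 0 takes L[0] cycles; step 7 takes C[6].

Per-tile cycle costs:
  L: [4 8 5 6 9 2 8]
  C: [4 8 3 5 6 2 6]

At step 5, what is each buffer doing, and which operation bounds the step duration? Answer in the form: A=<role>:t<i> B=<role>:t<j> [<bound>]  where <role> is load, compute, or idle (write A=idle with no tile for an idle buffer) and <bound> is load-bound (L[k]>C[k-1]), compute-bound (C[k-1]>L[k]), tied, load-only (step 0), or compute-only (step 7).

step 5: A=compute:t4 B=load:t5 [compute-bound]

step 0: L[0]=4 → dur=4, Σ=4 | A=load:t0 B=idle [load-only]
step 1: L[1]=8 C[0]=4 → dur=8, Σ=12 | A=compute:t0 B=load:t1 [load-bound]
step 2: L[2]=5 C[1]=8 → dur=8, Σ=20 | A=load:t2 B=compute:t1 [compute-bound]
step 3: L[3]=6 C[2]=3 → dur=6, Σ=26 | A=compute:t2 B=load:t3 [load-bound]
step 4: L[4]=9 C[3]=5 → dur=9, Σ=35 | A=load:t4 B=compute:t3 [load-bound]
step 5: L[5]=2 C[4]=6 → dur=6, Σ=41 | A=compute:t4 B=load:t5 [compute-bound]
step 6: L[6]=8 C[5]=2 → dur=8, Σ=49 | A=load:t6 B=compute:t5 [load-bound]
step 7: C[6]=6 → dur=6, Σ=55 | A=compute:t6 B=idle [compute-only]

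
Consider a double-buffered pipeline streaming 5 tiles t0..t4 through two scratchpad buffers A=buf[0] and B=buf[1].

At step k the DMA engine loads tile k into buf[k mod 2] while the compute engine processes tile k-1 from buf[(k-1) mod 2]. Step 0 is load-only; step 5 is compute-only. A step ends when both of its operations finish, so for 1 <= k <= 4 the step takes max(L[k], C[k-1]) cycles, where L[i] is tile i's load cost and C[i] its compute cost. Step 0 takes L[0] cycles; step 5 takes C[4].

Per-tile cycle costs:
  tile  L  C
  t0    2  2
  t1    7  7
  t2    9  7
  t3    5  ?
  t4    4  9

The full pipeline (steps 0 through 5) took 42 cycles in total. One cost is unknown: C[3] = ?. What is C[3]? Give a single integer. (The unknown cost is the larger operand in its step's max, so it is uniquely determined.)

C[3] = 8

step 0 → dur = L[0]=2 = 2
step 1 → dur = max(L[1]=7, C[0]=2) = 7
step 2 → dur = max(L[2]=9, C[1]=7) = 9
step 3 → dur = max(L[3]=5, C[2]=7) = 7
step 4 → dur = max(L[4]=4, C[3]=?) = C[3]  (unknown; binding)
step 5 → dur = C[4]=9 = 9
sum of known step durations = 34
dur[4] = total - known = 42 - 34 = 8
C[3] is the binding max in step 4, so C[3] = dur[4] = 8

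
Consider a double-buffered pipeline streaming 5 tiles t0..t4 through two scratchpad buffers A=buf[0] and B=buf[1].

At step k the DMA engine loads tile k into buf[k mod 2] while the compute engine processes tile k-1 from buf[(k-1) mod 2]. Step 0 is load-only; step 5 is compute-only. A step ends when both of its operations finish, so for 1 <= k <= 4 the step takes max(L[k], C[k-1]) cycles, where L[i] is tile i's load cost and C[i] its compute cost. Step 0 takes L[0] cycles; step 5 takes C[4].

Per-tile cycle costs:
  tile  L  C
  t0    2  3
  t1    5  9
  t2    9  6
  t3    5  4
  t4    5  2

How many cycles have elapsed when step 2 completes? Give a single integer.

end_cycle[2] = 16

[0] DMA t0→A (2c) ∥ CU idle ⇒ 2c, clock 2
[1] DMA t1→B (5c) ∥ CU A:t0 (3c) ⇒ 5c, clock 7
[2] DMA t2→A (9c) ∥ CU B:t1 (9c) ⇒ 9c, clock 16
[3] DMA t3→B (5c) ∥ CU A:t2 (6c) ⇒ 6c, clock 22
[4] DMA t4→A (5c) ∥ CU B:t3 (4c) ⇒ 5c, clock 27
[5] DMA idle ∥ CU A:t4 (2c) ⇒ 2c, clock 29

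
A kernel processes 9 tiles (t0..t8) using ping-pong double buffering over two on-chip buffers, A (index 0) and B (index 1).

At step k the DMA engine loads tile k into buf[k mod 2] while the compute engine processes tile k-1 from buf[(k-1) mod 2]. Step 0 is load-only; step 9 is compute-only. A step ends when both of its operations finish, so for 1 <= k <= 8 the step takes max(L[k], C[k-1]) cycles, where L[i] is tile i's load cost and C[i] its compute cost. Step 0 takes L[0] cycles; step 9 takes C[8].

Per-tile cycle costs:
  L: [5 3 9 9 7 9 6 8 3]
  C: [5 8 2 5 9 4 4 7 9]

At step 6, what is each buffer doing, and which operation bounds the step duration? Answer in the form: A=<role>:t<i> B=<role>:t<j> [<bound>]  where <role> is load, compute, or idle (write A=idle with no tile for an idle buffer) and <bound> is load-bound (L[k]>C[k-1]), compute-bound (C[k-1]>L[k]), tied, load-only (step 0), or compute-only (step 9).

step 6: A=load:t6 B=compute:t5 [load-bound]

  0. 5=5c; end=5; A:t0 B:-
  1. max(3,5)=5c; end=10; A:t0 B:t1
  2. max(9,8)=9c; end=19; A:t2 B:t1
  3. max(9,2)=9c; end=28; A:t2 B:t3
  4. max(7,5)=7c; end=35; A:t4 B:t3
  5. max(9,9)=9c; end=44; A:t4 B:t5
  6. max(6,4)=6c; end=50; A:t6 B:t5
  7. max(8,4)=8c; end=58; A:t6 B:t7
  8. max(3,7)=7c; end=65; A:t8 B:t7
  9. 9=9c; end=74; A:t8 B:t7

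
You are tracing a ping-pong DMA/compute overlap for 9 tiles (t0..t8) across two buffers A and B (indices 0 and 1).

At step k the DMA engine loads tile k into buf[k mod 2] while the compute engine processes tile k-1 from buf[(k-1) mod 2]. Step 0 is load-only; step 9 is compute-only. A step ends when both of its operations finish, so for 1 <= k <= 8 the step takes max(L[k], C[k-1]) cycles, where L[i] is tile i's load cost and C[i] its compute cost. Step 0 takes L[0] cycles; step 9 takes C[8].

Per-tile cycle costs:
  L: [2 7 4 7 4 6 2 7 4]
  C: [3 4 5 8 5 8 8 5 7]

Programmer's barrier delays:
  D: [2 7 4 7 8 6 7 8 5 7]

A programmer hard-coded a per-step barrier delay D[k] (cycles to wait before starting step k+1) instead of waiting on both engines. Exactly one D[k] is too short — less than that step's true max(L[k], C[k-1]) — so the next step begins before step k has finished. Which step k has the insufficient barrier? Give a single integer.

step 0: need L[0]=2 = 2; D[0]=2 ok
step 1: need max(L[1]=7,C[0]=3) = 7; D[1]=7 ok
step 2: need max(L[2]=4,C[1]=4) = 4; D[2]=4 ok
step 3: need max(L[3]=7,C[2]=5) = 7; D[3]=7 ok
step 4: need max(L[4]=4,C[3]=8) = 8; D[4]=8 ok
step 5: need max(L[5]=6,C[4]=5) = 6; D[5]=6 ok
step 6: need max(L[6]=2,C[5]=8) = 8; D[6]=7 SHORT
step 7: need max(L[7]=7,C[6]=8) = 8; D[7]=8 ok
step 8: need max(L[8]=4,C[7]=5) = 5; D[8]=5 ok
step 9: need C[8]=7 = 7; D[9]=7 ok

hazard at step 6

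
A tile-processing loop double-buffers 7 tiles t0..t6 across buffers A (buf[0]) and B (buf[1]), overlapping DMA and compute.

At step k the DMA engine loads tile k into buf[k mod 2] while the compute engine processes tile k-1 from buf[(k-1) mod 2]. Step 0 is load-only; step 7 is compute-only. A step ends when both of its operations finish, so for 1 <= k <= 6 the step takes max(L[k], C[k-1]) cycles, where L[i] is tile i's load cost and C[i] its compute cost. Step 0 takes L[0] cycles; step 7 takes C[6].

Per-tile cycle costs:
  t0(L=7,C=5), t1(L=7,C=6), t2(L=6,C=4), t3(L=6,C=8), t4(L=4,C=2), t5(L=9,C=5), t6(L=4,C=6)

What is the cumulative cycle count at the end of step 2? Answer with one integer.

step 0: L[0]=7 → dur=7, Σ=7 | A=load:t0 B=idle [load-only]
step 1: L[1]=7 C[0]=5 → dur=7, Σ=14 | A=compute:t0 B=load:t1 [load-bound]
step 2: L[2]=6 C[1]=6 → dur=6, Σ=20 | A=load:t2 B=compute:t1 [tied]
step 3: L[3]=6 C[2]=4 → dur=6, Σ=26 | A=compute:t2 B=load:t3 [load-bound]
step 4: L[4]=4 C[3]=8 → dur=8, Σ=34 | A=load:t4 B=compute:t3 [compute-bound]
step 5: L[5]=9 C[4]=2 → dur=9, Σ=43 | A=compute:t4 B=load:t5 [load-bound]
step 6: L[6]=4 C[5]=5 → dur=5, Σ=48 | A=load:t6 B=compute:t5 [compute-bound]
step 7: C[6]=6 → dur=6, Σ=54 | A=compute:t6 B=idle [compute-only]

end_cycle[2] = 20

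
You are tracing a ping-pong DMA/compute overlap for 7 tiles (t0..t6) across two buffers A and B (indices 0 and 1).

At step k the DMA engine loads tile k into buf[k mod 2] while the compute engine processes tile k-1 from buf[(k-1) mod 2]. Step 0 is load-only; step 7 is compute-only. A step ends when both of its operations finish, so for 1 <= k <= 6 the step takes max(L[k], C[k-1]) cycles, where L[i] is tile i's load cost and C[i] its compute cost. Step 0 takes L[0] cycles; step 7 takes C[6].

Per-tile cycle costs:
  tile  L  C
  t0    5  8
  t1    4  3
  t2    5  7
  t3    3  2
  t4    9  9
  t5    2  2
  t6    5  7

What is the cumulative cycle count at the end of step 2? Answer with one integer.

end_cycle[2] = 18

step 0: L[0]=5 → dur=5, Σ=5 | A=load:t0 B=idle [load-only]
step 1: L[1]=4 C[0]=8 → dur=8, Σ=13 | A=compute:t0 B=load:t1 [compute-bound]
step 2: L[2]=5 C[1]=3 → dur=5, Σ=18 | A=load:t2 B=compute:t1 [load-bound]
step 3: L[3]=3 C[2]=7 → dur=7, Σ=25 | A=compute:t2 B=load:t3 [compute-bound]
step 4: L[4]=9 C[3]=2 → dur=9, Σ=34 | A=load:t4 B=compute:t3 [load-bound]
step 5: L[5]=2 C[4]=9 → dur=9, Σ=43 | A=compute:t4 B=load:t5 [compute-bound]
step 6: L[6]=5 C[5]=2 → dur=5, Σ=48 | A=load:t6 B=compute:t5 [load-bound]
step 7: C[6]=7 → dur=7, Σ=55 | A=compute:t6 B=idle [compute-only]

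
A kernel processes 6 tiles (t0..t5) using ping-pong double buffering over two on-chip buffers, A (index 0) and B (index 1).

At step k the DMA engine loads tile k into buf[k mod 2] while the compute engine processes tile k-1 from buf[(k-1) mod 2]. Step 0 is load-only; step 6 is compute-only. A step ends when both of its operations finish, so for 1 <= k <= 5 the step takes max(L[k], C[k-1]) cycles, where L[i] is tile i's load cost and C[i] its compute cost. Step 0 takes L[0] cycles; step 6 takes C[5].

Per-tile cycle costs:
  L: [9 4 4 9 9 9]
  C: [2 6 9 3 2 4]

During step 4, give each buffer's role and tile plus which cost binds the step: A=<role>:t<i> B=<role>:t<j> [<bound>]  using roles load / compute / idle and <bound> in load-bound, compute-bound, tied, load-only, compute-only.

k=0 load=t0/9c comp=- wait=9 total=9
k=1 load=t1/4c comp=t0/2c wait=4 total=13
k=2 load=t2/4c comp=t1/6c wait=6 total=19
k=3 load=t3/9c comp=t2/9c wait=9 total=28
k=4 load=t4/9c comp=t3/3c wait=9 total=37
k=5 load=t5/9c comp=t4/2c wait=9 total=46
k=6 load=- comp=t5/4c wait=4 total=50

step 4: A=load:t4 B=compute:t3 [load-bound]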